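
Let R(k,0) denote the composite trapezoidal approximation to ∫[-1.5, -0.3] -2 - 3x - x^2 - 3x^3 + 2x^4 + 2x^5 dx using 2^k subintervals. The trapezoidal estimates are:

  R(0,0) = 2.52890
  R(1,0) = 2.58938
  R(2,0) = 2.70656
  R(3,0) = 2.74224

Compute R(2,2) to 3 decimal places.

Richardson extrapolation on the trapezoidal column (denominator 4−1=3):
R(1,1) = (4·2.58938 − 2.52890) / 3 = 2.60954
R(2,1) = 2.70656 + (2.70656 − 2.58938)/3 = 2.74562
R(2,2) = (16·2.74562 − 2.60954) / 15 = 2.75469

2.755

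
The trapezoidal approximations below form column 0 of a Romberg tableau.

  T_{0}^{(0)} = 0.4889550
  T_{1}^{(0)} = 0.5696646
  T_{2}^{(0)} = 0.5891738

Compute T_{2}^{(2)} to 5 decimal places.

0.59562

Richardson extrapolation on the trapezoidal column (denominator 4−1=3):
T_{1}^{(1)} = 0.5696646 + (0.5696646 − 0.4889550)/3 = 0.5965678
T_{2}^{(1)} = 0.5891738 + (0.5891738 − 0.5696646)/3 = 0.5956769
T_{2}^{(2)} = (16·0.5956769 − 0.5965678) / 15 = 0.5956175
(Column j=1 coincides with Simpson's rule on the same nodes.)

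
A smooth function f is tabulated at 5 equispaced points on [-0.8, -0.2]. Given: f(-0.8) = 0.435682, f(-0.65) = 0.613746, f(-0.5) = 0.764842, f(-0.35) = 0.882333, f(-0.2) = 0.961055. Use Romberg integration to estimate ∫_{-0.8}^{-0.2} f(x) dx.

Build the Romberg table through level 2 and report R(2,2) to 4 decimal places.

0.4455

R(0,0) (trapezoid, 1 panel, h=0.6000): 0.419021
R(1,0) (trapezoid, 2 panels, h=0.3000): 0.438963
R(2,0) (trapezoid, 4 panels, h=0.1500): 0.443893
R(1,1) = 0.438963 + (0.438963 − 0.419021)/3 = 0.445610
R(2,1) = 0.443893 + (0.443893 − 0.438963)/3 = 0.445536
R(2,2) = 0.445536 + (0.445536 − 0.445610)/15 = 0.445531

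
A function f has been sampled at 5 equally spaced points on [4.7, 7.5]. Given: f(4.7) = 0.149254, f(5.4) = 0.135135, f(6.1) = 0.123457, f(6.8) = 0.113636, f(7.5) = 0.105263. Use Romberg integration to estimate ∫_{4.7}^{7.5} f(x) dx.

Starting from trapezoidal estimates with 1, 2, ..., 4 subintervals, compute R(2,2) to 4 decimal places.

R(0,0) (trapezoid, 1 panel, h=2.8000): 0.356324
R(1,0) (trapezoid, 2 panels, h=1.4000): 0.351002
R(2,0) (trapezoid, 4 panels, h=0.7000): 0.349641
R(1,1) = 0.351002 + (0.351002 − 0.356324)/3 = 0.349228
R(2,1) = 0.349641 + (0.349641 − 0.351002)/3 = 0.349187
R(2,2) = 0.349187 + (0.349187 − 0.349228)/15 = 0.349184

0.3492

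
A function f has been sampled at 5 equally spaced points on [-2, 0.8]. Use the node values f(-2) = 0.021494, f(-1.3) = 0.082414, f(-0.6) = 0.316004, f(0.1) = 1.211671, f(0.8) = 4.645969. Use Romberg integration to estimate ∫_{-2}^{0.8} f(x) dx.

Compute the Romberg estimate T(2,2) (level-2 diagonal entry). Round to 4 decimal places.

T(0,0) (trapezoid, 1 panel, h=2.8000): 6.534448
T(1,0) (trapezoid, 2 panels, h=1.4000): 3.709630
T(2,0) (trapezoid, 4 panels, h=0.7000): 2.760674
T(1,1) = 3.709630 + (3.709630 − 6.534448)/3 = 2.768024
T(2,1) = 2.760674 + (2.760674 − 3.709630)/3 = 2.444355
T(2,2) = 2.444355 + (2.444355 − 2.768024)/15 = 2.422777

2.4228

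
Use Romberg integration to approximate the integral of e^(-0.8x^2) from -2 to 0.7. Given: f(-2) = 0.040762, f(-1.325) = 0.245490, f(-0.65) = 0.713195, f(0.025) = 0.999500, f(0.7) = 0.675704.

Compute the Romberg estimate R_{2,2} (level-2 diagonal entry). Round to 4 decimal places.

R_{0,0} (trapezoid, 1 panel, h=2.7000): 0.967229
R_{1,0} (trapezoid, 2 panels, h=1.3500): 1.446428
R_{2,0} (trapezoid, 4 panels, h=0.6750): 1.563582
R_{1,1} = 1.446428 + (1.446428 − 0.967229)/3 = 1.606161
R_{2,1} = 1.563582 + (1.563582 − 1.446428)/3 = 1.602633
R_{2,2} = 1.602633 + (1.602633 − 1.606161)/15 = 1.602398

1.6024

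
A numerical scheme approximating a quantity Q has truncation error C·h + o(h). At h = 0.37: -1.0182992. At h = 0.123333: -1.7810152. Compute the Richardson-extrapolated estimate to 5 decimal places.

-2.16237

Extrapolated value = (3·A(h/3) − A(h)) / (3 − 1)
= (3·(-1.7810152) − (-1.0182992)) / 2
= -4.3247464 / 2 = -2.1623732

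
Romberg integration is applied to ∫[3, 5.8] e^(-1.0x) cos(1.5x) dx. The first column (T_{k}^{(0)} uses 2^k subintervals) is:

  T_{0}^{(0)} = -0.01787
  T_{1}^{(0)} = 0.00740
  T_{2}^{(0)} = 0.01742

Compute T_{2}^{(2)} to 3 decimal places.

Richardson extrapolation on the trapezoidal column (denominator 4−1=3):
T_{1}^{(1)} = (4·0.00740 − (-0.01787)) / 3 = 0.01582
T_{2}^{(1)} = (4·0.01742 − 0.00740) / 3 = 0.02076
T_{2}^{(2)} = 0.02076 + (0.02076 − 0.01582)/15 = 0.02109
(Column j=1 coincides with Simpson's rule on the same nodes.)

0.021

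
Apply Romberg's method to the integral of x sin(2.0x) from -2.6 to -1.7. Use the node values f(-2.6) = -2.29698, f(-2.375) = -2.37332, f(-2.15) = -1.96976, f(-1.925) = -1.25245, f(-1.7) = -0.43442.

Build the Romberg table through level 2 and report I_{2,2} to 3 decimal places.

-1.588

I_{0,0} (trapezoid, 1 panel, h=0.9000): -1.22913
I_{1,0} (trapezoid, 2 panels, h=0.4500): -1.50096
I_{2,0} (trapezoid, 4 panels, h=0.2250): -1.56628
I_{1,1} = -1.50096 + (-1.50096 − (-1.22913))/3 = -1.59157
I_{2,1} = -1.56628 + (-1.56628 − (-1.50096))/3 = -1.58805
I_{2,2} = -1.58805 + (-1.58805 − (-1.59157))/15 = -1.58782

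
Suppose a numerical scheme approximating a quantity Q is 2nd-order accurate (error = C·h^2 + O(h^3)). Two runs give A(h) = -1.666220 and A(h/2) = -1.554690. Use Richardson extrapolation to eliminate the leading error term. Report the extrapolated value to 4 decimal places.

-1.5175

The leading error scales as h^2; refining by a factor of 2 reduces it by 2^2 = 4.
Extrapolated value = (4·A(h/2) − A(h)) / (4 − 1)
= (4·(-1.554690) − (-1.666220)) / 3
= -4.552540 / 3 = -1.517513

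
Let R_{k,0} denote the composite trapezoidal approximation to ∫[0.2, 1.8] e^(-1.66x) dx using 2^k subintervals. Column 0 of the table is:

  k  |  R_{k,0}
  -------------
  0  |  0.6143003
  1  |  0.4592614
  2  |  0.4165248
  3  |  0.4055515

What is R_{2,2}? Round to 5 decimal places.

R_{1,1} = 0.4592614 + (0.4592614 − 0.6143003)/3 = 0.4075818
R_{2,1} = (4·0.4165248 − 0.4592614) / 3 = 0.4022793
R_{2,2} = 0.4022793 + (0.4022793 − 0.4075818)/15 = 0.4019258

0.40193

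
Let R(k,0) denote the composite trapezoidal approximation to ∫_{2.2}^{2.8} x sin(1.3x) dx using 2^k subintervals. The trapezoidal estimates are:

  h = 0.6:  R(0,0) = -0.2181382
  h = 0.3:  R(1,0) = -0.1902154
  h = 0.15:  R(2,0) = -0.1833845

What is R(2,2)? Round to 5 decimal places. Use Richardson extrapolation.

R(1,1) = (4·(-0.1902154) − (-0.2181382)) / 3 = -0.1809078
R(2,1) = -0.1833845 + (-0.1833845 − (-0.1902154))/3 = -0.1811075
R(2,2) = (16·(-0.1811075) − (-0.1809078)) / 15 = -0.1811208
(Column j=1 coincides with Simpson's rule on the same nodes.)

-0.18112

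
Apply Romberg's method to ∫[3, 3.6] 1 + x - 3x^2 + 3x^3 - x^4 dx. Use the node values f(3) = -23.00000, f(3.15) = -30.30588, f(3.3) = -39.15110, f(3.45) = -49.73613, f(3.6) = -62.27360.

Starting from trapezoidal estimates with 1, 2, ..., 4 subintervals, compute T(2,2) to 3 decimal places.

-24.187

T(0,0) (trapezoid, 1 panel, h=0.6000): -25.58208
T(1,0) (trapezoid, 2 panels, h=0.3000): -24.53637
T(2,0) (trapezoid, 4 panels, h=0.1500): -24.27449
T(1,1) = -24.53637 + (-24.53637 − (-25.58208))/3 = -24.18780
T(2,1) = -24.27449 + (-24.27449 − (-24.53637))/3 = -24.18720
T(2,2) = -24.18720 + (-24.18720 − (-24.18780))/15 = -24.18716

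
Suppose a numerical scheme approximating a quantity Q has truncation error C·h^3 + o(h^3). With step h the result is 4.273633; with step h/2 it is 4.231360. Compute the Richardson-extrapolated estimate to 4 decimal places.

The leading error scales as h^3; refining by a factor of 2 reduces it by 2^3 = 8.
Extrapolated value = (8·A(h/2) − A(h)) / (8 − 1)
= (8·4.231360 − 4.273633) / 7
= 29.577247 / 7 = 4.225321

4.2253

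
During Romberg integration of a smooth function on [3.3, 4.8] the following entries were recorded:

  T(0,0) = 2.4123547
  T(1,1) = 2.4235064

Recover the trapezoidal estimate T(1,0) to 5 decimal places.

From T(1,1) = (4·T(1,0) − T(0,0))/3, solve for T(1,0):
4·T(1,0) = 3·2.4235064 + 2.4123547 = 9.6828739
T(1,0) = 2.4207185

2.42072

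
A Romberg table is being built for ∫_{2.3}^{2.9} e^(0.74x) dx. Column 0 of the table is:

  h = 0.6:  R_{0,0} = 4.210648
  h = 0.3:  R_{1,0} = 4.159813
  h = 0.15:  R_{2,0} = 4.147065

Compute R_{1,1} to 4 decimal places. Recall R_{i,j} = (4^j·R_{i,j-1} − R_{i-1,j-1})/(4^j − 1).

4.1429

R_{1,1} = 4.159813 + (4.159813 − 4.210648)/3 = 4.142868
(Column j=1 coincides with Simpson's rule on the same nodes.)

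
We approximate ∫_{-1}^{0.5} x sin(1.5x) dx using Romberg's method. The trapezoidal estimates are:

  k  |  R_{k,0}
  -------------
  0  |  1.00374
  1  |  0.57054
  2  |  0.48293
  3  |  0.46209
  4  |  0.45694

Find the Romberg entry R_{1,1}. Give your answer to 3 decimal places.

0.426

Richardson extrapolation on the trapezoidal column (denominator 4−1=3):
R_{1,1} = 0.57054 + (0.57054 − 1.00374)/3 = 0.42614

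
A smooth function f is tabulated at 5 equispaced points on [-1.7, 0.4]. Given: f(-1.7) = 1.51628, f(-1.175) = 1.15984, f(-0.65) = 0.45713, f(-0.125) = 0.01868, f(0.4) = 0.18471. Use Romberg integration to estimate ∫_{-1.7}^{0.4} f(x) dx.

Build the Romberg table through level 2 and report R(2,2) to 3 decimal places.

R(0,0) (trapezoid, 1 panel, h=2.1000): 1.78604
R(1,0) (trapezoid, 2 panels, h=1.0500): 1.37301
R(2,0) (trapezoid, 4 panels, h=0.5250): 1.30523
R(1,1) = 1.37301 + (1.37301 − 1.78604)/3 = 1.23533
R(2,1) = 1.30523 + (1.30523 − 1.37301)/3 = 1.28264
R(2,2) = 1.28264 + (1.28264 − 1.23533)/15 = 1.28579

1.286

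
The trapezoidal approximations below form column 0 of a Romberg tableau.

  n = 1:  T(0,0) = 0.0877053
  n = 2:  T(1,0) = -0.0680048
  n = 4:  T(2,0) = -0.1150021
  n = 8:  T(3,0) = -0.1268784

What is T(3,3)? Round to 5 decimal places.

Richardson extrapolation on the trapezoidal column (denominator 4−1=3):
T(1,1) = (4·(-0.0680048) − 0.0877053) / 3 = -0.1199082
T(2,1) = -0.1150021 + (-0.1150021 − (-0.0680048))/3 = -0.1306679
T(3,1) = -0.1268784 + (-0.1268784 − (-0.1150021))/3 = -0.1308372
T(2,2) = -0.1306679 + (-0.1306679 − (-0.1199082))/15 = -0.1313852
T(3,2) = -0.1308372 + (-0.1308372 − (-0.1306679))/15 = -0.1308485
T(3,3) = (64·(-0.1308485) − (-0.1313852)) / 63 = -0.1308400

-0.13084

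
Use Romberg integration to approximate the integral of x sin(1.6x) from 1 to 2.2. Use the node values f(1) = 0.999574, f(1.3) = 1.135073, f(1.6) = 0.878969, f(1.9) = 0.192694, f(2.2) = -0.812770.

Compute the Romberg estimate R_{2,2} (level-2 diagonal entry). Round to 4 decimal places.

R_{0,0} (trapezoid, 1 panel, h=1.2000): 0.112082
R_{1,0} (trapezoid, 2 panels, h=0.6000): 0.583423
R_{2,0} (trapezoid, 4 panels, h=0.3000): 0.690041
R_{1,1} = 0.583423 + (0.583423 − 0.112082)/3 = 0.740537
R_{2,1} = 0.690041 + (0.690041 − 0.583423)/3 = 0.725580
R_{2,2} = 0.725580 + (0.725580 − 0.740537)/15 = 0.724583

0.7246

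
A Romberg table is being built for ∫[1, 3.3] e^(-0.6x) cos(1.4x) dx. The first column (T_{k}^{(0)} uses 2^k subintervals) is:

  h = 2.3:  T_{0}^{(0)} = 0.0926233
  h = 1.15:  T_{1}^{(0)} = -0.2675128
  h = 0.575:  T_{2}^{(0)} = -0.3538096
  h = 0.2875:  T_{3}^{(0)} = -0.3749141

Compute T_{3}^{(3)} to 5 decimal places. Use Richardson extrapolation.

-0.38190

T_{1}^{(1)} = -0.2675128 + (-0.2675128 − 0.0926233)/3 = -0.3875582
T_{2}^{(1)} = -0.3538096 + (-0.3538096 − (-0.2675128))/3 = -0.3825752
T_{3}^{(1)} = (4·(-0.3749141) − (-0.3538096)) / 3 = -0.3819489
T_{2}^{(2)} = -0.3825752 + (-0.3825752 − (-0.3875582))/15 = -0.3822430
T_{3}^{(2)} = -0.3819489 + (-0.3819489 − (-0.3825752))/15 = -0.3819071
T_{3}^{(3)} = (64·(-0.3819071) − (-0.3822430)) / 63 = -0.3819018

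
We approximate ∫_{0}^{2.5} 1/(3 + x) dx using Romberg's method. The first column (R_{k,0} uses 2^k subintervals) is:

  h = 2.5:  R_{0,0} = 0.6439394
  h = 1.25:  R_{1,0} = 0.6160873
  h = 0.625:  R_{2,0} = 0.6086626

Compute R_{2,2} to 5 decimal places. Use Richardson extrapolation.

0.60615

Richardson extrapolation on the trapezoidal column (denominator 4−1=3):
R_{1,1} = 0.6160873 + (0.6160873 − 0.6439394)/3 = 0.6068033
R_{2,1} = (4·0.6086626 − 0.6160873) / 3 = 0.6061877
R_{2,2} = (16·0.6061877 − 0.6068033) / 15 = 0.6061467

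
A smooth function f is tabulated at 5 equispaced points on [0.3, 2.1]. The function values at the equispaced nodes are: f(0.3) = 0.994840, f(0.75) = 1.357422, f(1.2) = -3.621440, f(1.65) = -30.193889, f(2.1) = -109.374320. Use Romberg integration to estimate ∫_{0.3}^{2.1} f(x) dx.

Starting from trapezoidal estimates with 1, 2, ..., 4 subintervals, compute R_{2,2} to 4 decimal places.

R_{0,0} (trapezoid, 1 panel, h=1.8000): -97.541532
R_{1,0} (trapezoid, 2 panels, h=0.9000): -52.030062
R_{2,0} (trapezoid, 4 panels, h=0.4500): -38.991441
R_{1,1} = -52.030062 + (-52.030062 − (-97.541532))/3 = -36.859572
R_{2,1} = -38.991441 + (-38.991441 − (-52.030062))/3 = -34.645234
R_{2,2} = -34.645234 + (-34.645234 − (-36.859572))/15 = -34.497611

-34.4976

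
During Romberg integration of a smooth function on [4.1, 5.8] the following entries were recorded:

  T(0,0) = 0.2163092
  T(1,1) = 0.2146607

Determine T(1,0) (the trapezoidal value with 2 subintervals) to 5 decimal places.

From T(1,1) = (4·T(1,0) − T(0,0))/3, solve for T(1,0):
4·T(1,0) = 3·0.2146607 + 0.2163092 = 0.8602913
T(1,0) = 0.2150728

0.21507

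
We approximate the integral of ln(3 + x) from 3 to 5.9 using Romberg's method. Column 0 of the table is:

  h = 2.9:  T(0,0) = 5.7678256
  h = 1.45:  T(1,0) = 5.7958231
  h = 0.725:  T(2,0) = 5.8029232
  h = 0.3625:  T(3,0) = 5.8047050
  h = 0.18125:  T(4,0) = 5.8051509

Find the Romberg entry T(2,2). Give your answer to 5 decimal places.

Richardson extrapolation on the trapezoidal column (denominator 4−1=3):
T(1,1) = (4·5.7958231 − 5.7678256) / 3 = 5.8051556
T(2,1) = 5.8029232 + (5.8029232 − 5.7958231)/3 = 5.8052899
T(2,2) = (16·5.8052899 − 5.8051556) / 15 = 5.8052989

5.80530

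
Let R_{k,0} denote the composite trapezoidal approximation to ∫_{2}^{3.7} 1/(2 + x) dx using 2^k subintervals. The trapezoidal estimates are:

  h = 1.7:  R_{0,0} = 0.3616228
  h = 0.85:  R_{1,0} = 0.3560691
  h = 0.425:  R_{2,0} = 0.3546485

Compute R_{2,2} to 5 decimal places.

0.35417

Richardson extrapolation on the trapezoidal column (denominator 4−1=3):
R_{1,1} = (4·0.3560691 − 0.3616228) / 3 = 0.3542179
R_{2,1} = (4·0.3546485 − 0.3560691) / 3 = 0.3541750
R_{2,2} = (16·0.3541750 − 0.3542179) / 15 = 0.3541721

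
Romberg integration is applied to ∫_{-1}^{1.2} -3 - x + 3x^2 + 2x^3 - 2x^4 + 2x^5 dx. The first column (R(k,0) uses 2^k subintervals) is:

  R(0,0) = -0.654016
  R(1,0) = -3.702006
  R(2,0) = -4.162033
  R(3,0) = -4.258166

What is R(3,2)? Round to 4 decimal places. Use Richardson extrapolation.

Richardson extrapolation on the trapezoidal column (denominator 4−1=3):
R(2,1) = (4·(-4.162033) − (-3.702006)) / 3 = -4.315375
R(3,1) = -4.258166 + (-4.258166 − (-4.162033))/3 = -4.290210
R(3,2) = -4.290210 + (-4.290210 − (-4.315375))/15 = -4.288532

-4.2885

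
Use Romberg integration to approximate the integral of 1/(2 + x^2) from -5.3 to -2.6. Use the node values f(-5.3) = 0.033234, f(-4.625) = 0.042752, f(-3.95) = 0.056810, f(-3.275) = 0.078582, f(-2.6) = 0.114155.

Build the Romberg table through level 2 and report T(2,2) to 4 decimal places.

0.1679

T(0,0) (trapezoid, 1 panel, h=2.7000): 0.198975
T(1,0) (trapezoid, 2 panels, h=1.3500): 0.176181
T(2,0) (trapezoid, 4 panels, h=0.6750): 0.169991
T(1,1) = 0.176181 + (0.176181 − 0.198975)/3 = 0.168583
T(2,1) = 0.169991 + (0.169991 − 0.176181)/3 = 0.167928
T(2,2) = 0.167928 + (0.167928 − 0.168583)/15 = 0.167884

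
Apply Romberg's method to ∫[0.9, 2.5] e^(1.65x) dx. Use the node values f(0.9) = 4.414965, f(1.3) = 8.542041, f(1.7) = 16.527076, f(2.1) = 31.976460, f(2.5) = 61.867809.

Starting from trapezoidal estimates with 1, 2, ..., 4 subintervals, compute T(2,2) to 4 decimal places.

T(0,0) (trapezoid, 1 panel, h=1.6000): 53.026219
T(1,0) (trapezoid, 2 panels, h=0.8000): 39.734770
T(2,0) (trapezoid, 4 panels, h=0.4000): 36.074786
T(1,1) = 39.734770 + (39.734770 − 53.026219)/3 = 35.304287
T(2,1) = 36.074786 + (36.074786 − 39.734770)/3 = 34.854791
T(2,2) = 34.854791 + (34.854791 − 35.304287)/15 = 34.824825

34.8248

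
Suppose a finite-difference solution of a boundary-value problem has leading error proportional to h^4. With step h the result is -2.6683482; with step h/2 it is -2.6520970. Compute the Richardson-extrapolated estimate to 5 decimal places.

-2.65101

Extrapolated value = (16·A(h/2) − A(h)) / (16 − 1)
= (16·(-2.6520970) − (-2.6683482)) / 15
= -39.7652038 / 15 = -2.6510136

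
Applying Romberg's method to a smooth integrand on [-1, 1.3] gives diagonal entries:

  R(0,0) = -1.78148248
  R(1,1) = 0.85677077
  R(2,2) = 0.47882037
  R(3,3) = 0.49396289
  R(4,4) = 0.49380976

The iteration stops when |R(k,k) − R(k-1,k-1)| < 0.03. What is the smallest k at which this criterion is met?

|R(1,1) − R(0,0)| = 2.63825325 ≥ 0.03
|R(2,2) − R(1,1)| = 0.37795040 ≥ 0.03
|R(3,3) − R(2,2)| = 0.01514252 < 0.03

k = 3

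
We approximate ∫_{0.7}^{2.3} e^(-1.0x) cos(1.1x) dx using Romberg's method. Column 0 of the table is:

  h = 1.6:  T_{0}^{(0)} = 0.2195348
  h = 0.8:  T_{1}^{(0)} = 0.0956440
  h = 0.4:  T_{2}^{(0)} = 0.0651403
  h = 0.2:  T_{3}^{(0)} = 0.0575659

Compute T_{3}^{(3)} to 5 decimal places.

0.05505

Richardson extrapolation on the trapezoidal column (denominator 4−1=3):
T_{1}^{(1)} = 0.0956440 + (0.0956440 − 0.2195348)/3 = 0.0543471
T_{2}^{(1)} = (4·0.0651403 − 0.0956440) / 3 = 0.0549724
T_{3}^{(1)} = 0.0575659 + (0.0575659 − 0.0651403)/3 = 0.0550411
T_{2}^{(2)} = 0.0549724 + (0.0549724 − 0.0543471)/15 = 0.0550141
T_{3}^{(2)} = (16·0.0550411 − 0.0549724) / 15 = 0.0550457
T_{3}^{(3)} = (64·0.0550457 − 0.0550141) / 63 = 0.0550462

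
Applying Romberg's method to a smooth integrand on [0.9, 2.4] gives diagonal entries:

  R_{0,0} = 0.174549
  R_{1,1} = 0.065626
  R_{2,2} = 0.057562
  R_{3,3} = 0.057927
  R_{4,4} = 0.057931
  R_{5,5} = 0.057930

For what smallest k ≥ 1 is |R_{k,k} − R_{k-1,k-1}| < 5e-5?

|R_{1,1} − R_{0,0}| = 0.108923 ≥ 5e-5
|R_{2,2} − R_{1,1}| = 0.008064 ≥ 5e-5
|R_{3,3} − R_{2,2}| = 0.000365 ≥ 5e-5
|R_{4,4} − R_{3,3}| = 0.000004 < 5e-5

k = 4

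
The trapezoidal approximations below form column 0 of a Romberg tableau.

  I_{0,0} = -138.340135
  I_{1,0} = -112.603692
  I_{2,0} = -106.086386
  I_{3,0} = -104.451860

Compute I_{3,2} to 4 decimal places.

-103.9066

Richardson extrapolation on the trapezoidal column (denominator 4−1=3):
I_{2,1} = (4·(-106.086386) − (-112.603692)) / 3 = -103.913951
I_{3,1} = (4·(-104.451860) − (-106.086386)) / 3 = -103.907018
I_{3,2} = -103.907018 + (-103.907018 − (-103.913951))/15 = -103.906556
(Column j=1 coincides with Simpson's rule on the same nodes.)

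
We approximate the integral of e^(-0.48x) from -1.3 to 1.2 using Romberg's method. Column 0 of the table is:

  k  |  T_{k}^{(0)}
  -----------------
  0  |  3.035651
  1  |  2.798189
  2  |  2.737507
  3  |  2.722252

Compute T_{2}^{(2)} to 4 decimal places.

T_{1}^{(1)} = 2.798189 + (2.798189 − 3.035651)/3 = 2.719035
T_{2}^{(1)} = (4·2.737507 − 2.798189) / 3 = 2.717280
T_{2}^{(2)} = 2.717280 + (2.717280 − 2.719035)/15 = 2.717163

2.7172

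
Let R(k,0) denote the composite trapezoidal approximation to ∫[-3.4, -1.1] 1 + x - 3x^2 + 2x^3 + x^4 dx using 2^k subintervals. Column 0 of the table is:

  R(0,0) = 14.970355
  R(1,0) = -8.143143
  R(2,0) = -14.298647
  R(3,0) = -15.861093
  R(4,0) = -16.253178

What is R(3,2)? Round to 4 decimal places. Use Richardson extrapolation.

-16.3840

R(2,1) = (4·(-14.298647) − (-8.143143)) / 3 = -16.350482
R(3,1) = -15.861093 + (-15.861093 − (-14.298647))/3 = -16.381908
R(3,2) = -16.381908 + (-16.381908 − (-16.350482))/15 = -16.384003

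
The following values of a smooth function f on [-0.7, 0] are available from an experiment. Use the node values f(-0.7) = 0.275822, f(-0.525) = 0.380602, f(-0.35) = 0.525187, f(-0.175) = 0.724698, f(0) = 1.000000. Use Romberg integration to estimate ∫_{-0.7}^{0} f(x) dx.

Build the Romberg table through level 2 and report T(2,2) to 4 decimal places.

T(0,0) (trapezoid, 1 panel, h=0.7000): 0.446538
T(1,0) (trapezoid, 2 panels, h=0.3500): 0.407084
T(2,0) (trapezoid, 4 panels, h=0.1750): 0.396970
T(1,1) = 0.407084 + (0.407084 − 0.446538)/3 = 0.393933
T(2,1) = 0.396970 + (0.396970 − 0.407084)/3 = 0.393599
T(2,2) = 0.393599 + (0.393599 − 0.393933)/15 = 0.393577

0.3936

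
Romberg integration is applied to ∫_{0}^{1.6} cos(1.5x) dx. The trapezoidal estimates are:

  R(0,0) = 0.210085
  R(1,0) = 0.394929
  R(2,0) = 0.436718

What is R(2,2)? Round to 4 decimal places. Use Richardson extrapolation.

0.4503

Richardson extrapolation on the trapezoidal column (denominator 4−1=3):
R(1,1) = 0.394929 + (0.394929 − 0.210085)/3 = 0.456544
R(2,1) = (4·0.436718 − 0.394929) / 3 = 0.450648
R(2,2) = 0.450648 + (0.450648 − 0.456544)/15 = 0.450255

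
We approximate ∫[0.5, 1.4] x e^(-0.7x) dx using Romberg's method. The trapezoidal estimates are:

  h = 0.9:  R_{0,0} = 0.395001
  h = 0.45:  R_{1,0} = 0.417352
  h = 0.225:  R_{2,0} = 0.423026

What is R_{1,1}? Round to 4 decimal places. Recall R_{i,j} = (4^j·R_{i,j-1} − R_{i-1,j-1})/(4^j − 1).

0.4248

R_{1,1} = 0.417352 + (0.417352 − 0.395001)/3 = 0.424802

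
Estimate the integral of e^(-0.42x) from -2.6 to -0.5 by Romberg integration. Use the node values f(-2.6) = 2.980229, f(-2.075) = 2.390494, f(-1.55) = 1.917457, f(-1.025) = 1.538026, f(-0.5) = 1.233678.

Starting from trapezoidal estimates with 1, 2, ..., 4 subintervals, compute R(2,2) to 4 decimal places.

4.1585

R(0,0) (trapezoid, 1 panel, h=2.1000): 4.424602
R(1,0) (trapezoid, 2 panels, h=1.0500): 4.225631
R(2,0) (trapezoid, 4 panels, h=0.5250): 4.175289
R(1,1) = 4.225631 + (4.225631 − 4.424602)/3 = 4.159307
R(2,1) = 4.175289 + (4.175289 − 4.225631)/3 = 4.158508
R(2,2) = 4.158508 + (4.158508 − 4.159307)/15 = 4.158455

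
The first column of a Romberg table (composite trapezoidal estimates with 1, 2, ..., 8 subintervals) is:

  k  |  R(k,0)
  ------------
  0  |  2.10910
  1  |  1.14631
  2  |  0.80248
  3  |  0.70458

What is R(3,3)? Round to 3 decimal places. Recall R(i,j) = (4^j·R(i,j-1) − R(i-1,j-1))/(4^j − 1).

0.671

R(1,1) = 1.14631 + (1.14631 − 2.10910)/3 = 0.82538
R(2,1) = 0.80248 + (0.80248 − 1.14631)/3 = 0.68787
R(3,1) = (4·0.70458 − 0.80248) / 3 = 0.67195
R(2,2) = (16·0.68787 − 0.82538) / 15 = 0.67870
R(3,2) = 0.67195 + (0.67195 − 0.68787)/15 = 0.67089
R(3,3) = 0.67089 + (0.67089 − 0.67870)/63 = 0.67077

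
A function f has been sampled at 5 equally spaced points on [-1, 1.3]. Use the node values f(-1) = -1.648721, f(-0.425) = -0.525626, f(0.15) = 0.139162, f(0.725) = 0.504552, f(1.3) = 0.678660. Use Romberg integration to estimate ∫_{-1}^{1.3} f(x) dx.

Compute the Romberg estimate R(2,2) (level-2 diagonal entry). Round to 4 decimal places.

R(0,0) (trapezoid, 1 panel, h=2.3000): -1.115570
R(1,0) (trapezoid, 2 panels, h=1.1500): -0.397749
R(2,0) (trapezoid, 4 panels, h=0.5750): -0.210992
R(1,1) = -0.397749 + (-0.397749 − (-1.115570))/3 = -0.158475
R(2,1) = -0.210992 + (-0.210992 − (-0.397749))/3 = -0.148740
R(2,2) = -0.148740 + (-0.148740 − (-0.158475))/15 = -0.148091

-0.1481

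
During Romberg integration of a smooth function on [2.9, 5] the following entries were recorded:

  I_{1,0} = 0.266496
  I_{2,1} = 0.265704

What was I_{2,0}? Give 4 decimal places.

0.2659

From I_{2,1} = (4·I_{2,0} − I_{1,0})/3, solve for I_{2,0}:
4·I_{2,0} = 3·0.265704 + 0.266496 = 1.063608
I_{2,0} = 0.265902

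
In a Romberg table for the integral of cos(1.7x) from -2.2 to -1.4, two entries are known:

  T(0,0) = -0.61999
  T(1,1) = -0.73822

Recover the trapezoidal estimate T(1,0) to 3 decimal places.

From T(1,1) = (4·T(1,0) − T(0,0))/3, solve for T(1,0):
4·T(1,0) = 3·(-0.73822) + (-0.61999) = -2.83465
T(1,0) = -0.70866

-0.709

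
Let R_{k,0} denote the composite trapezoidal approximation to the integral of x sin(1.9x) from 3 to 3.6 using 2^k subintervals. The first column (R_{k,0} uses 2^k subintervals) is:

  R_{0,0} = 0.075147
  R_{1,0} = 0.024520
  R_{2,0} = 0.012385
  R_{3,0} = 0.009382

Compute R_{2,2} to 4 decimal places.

0.0084

Richardson extrapolation on the trapezoidal column (denominator 4−1=3):
R_{1,1} = 0.024520 + (0.024520 − 0.075147)/3 = 0.007644
R_{2,1} = 0.012385 + (0.012385 − 0.024520)/3 = 0.008340
R_{2,2} = (16·0.008340 − 0.007644) / 15 = 0.008386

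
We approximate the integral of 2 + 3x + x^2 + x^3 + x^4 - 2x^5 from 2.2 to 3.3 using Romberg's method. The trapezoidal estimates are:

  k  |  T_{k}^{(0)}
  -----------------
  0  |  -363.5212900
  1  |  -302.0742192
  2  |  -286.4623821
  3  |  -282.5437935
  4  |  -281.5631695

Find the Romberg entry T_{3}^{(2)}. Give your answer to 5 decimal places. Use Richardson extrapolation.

Richardson extrapolation on the trapezoidal column (denominator 4−1=3):
T_{2}^{(1)} = -286.4623821 + (-286.4623821 − (-302.0742192))/3 = -281.2584364
T_{3}^{(1)} = (4·(-282.5437935) − (-286.4623821)) / 3 = -281.2375973
T_{3}^{(2)} = (16·(-281.2375973) − (-281.2584364)) / 15 = -281.2362080
(Column j=1 coincides with Simpson's rule on the same nodes.)

-281.23621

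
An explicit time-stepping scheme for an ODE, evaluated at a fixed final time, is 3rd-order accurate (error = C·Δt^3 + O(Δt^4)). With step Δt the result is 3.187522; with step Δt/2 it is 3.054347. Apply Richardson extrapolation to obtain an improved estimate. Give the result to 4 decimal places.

3.0353

Extrapolated value = (8·A(Δt/2) − A(Δt)) / (8 − 1)
= (8·3.054347 − 3.187522) / 7
= 21.247254 / 7 = 3.035322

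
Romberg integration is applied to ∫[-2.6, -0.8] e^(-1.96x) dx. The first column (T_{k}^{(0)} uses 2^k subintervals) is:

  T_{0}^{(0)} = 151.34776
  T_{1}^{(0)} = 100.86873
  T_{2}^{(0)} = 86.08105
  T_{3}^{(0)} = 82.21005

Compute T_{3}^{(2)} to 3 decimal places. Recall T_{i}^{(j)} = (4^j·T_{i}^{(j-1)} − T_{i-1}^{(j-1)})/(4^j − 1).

80.904

T_{2}^{(1)} = (4·86.08105 − 100.86873) / 3 = 81.15182
T_{3}^{(1)} = 82.21005 + (82.21005 − 86.08105)/3 = 80.91972
T_{3}^{(2)} = (16·80.91972 − 81.15182) / 15 = 80.90425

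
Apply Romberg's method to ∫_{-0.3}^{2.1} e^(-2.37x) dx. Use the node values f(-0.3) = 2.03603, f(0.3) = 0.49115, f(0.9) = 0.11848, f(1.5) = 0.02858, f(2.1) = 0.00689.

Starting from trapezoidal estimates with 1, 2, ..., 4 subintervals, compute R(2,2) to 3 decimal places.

0.863

R(0,0) (trapezoid, 1 panel, h=2.4000): 2.45150
R(1,0) (trapezoid, 2 panels, h=1.2000): 1.36793
R(2,0) (trapezoid, 4 panels, h=0.6000): 0.99580
R(1,1) = 1.36793 + (1.36793 − 2.45150)/3 = 1.00674
R(2,1) = 0.99580 + (0.99580 − 1.36793)/3 = 0.87176
R(2,2) = 0.87176 + (0.87176 − 1.00674)/15 = 0.86276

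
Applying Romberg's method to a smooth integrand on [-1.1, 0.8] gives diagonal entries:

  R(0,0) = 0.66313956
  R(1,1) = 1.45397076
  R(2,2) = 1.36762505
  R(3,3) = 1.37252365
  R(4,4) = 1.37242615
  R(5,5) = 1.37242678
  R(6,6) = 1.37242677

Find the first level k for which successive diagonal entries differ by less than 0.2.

k = 2

|R(1,1) − R(0,0)| = 0.79083120 ≥ 0.2
|R(2,2) − R(1,1)| = 0.08634571 < 0.2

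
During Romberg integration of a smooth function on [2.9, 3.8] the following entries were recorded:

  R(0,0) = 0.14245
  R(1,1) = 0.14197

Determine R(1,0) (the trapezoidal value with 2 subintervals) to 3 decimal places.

0.142

From R(1,1) = (4·R(1,0) − R(0,0))/3, solve for R(1,0):
4·R(1,0) = 3·0.14197 + 0.14245 = 0.56836
R(1,0) = 0.14209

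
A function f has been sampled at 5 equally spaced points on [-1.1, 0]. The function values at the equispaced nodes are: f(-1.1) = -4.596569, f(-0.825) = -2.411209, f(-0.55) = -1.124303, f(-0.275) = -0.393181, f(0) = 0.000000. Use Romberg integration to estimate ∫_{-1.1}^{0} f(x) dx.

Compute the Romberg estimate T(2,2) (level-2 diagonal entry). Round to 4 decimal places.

-1.6550

T(0,0) (trapezoid, 1 panel, h=1.1000): -2.528113
T(1,0) (trapezoid, 2 panels, h=0.5500): -1.882423
T(2,0) (trapezoid, 4 panels, h=0.2750): -1.712419
T(1,1) = -1.882423 + (-1.882423 − (-2.528113))/3 = -1.667193
T(2,1) = -1.712419 + (-1.712419 − (-1.882423))/3 = -1.655751
T(2,2) = -1.655751 + (-1.655751 − (-1.667193))/15 = -1.654988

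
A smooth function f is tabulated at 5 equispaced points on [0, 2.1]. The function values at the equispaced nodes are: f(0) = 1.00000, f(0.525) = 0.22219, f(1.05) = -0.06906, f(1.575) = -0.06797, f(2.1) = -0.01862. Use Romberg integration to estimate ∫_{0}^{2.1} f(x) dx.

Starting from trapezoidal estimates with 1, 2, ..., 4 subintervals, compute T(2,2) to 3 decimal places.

0.256

T(0,0) (trapezoid, 1 panel, h=2.1000): 1.03045
T(1,0) (trapezoid, 2 panels, h=1.0500): 0.44271
T(2,0) (trapezoid, 4 panels, h=0.5250): 0.30232
T(1,1) = 0.44271 + (0.44271 − 1.03045)/3 = 0.24680
T(2,1) = 0.30232 + (0.30232 − 0.44271)/3 = 0.25552
T(2,2) = 0.25552 + (0.25552 − 0.24680)/15 = 0.25610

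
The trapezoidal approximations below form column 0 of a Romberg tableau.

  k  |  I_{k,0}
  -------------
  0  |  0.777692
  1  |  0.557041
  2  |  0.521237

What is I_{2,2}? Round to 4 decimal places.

0.5110

Richardson extrapolation on the trapezoidal column (denominator 4−1=3):
I_{1,1} = (4·0.557041 − 0.777692) / 3 = 0.483491
I_{2,1} = (4·0.521237 − 0.557041) / 3 = 0.509302
I_{2,2} = 0.509302 + (0.509302 − 0.483491)/15 = 0.511023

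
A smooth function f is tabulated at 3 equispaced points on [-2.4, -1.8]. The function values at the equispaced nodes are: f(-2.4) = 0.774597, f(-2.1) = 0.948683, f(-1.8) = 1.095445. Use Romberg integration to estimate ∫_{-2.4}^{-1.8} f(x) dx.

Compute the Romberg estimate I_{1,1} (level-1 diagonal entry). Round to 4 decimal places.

I_{0,0} (trapezoid, 1 panel, h=0.6000): 0.561013
I_{1,0} (trapezoid, 2 panels, h=0.3000): 0.565111
I_{1,1} = 0.565111 + (0.565111 − 0.561013)/3 = 0.566477

0.5665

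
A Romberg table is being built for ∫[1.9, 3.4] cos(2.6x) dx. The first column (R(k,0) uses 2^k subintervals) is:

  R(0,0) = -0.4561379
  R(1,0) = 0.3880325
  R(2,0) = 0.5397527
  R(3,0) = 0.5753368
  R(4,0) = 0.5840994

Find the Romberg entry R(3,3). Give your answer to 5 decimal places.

0.58702

Richardson extrapolation on the trapezoidal column (denominator 4−1=3):
R(1,1) = (4·0.3880325 − (-0.4561379)) / 3 = 0.6694226
R(2,1) = (4·0.5397527 − 0.3880325) / 3 = 0.5903261
R(3,1) = 0.5753368 + (0.5753368 − 0.5397527)/3 = 0.5871982
R(2,2) = 0.5903261 + (0.5903261 − 0.6694226)/15 = 0.5850530
R(3,2) = (16·0.5871982 − 0.5903261) / 15 = 0.5869897
R(3,3) = (64·0.5869897 − 0.5850530) / 63 = 0.5870204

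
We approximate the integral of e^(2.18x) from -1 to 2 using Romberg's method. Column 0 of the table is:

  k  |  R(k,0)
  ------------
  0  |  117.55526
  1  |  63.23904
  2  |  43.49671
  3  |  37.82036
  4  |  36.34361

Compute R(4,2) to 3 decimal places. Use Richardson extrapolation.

Richardson extrapolation on the trapezoidal column (denominator 4−1=3):
R(3,1) = 37.82036 + (37.82036 − 43.49671)/3 = 35.92824
R(4,1) = 36.34361 + (36.34361 − 37.82036)/3 = 35.85136
R(4,2) = (16·35.85136 − 35.92824) / 15 = 35.84623

35.846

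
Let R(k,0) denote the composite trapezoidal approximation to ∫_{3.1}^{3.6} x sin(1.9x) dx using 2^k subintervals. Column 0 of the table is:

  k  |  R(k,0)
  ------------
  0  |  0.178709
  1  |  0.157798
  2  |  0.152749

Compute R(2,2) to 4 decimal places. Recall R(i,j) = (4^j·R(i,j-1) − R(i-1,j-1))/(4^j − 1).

R(1,1) = 0.157798 + (0.157798 − 0.178709)/3 = 0.150828
R(2,1) = 0.152749 + (0.152749 − 0.157798)/3 = 0.151066
R(2,2) = (16·0.151066 − 0.150828) / 15 = 0.151082

0.1511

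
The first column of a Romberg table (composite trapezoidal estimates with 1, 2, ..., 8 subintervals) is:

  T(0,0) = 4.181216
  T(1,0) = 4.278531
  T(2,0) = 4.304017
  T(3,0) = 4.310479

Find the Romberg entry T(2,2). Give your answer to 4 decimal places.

4.3126

T(1,1) = (4·4.278531 − 4.181216) / 3 = 4.310969
T(2,1) = (4·4.304017 − 4.278531) / 3 = 4.312512
T(2,2) = 4.312512 + (4.312512 − 4.310969)/15 = 4.312615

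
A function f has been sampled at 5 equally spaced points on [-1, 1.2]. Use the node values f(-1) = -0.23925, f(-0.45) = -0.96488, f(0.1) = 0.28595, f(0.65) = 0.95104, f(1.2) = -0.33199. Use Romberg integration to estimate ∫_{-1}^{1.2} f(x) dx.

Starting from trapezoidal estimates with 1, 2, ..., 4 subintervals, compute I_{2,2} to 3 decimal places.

-0.025

I_{0,0} (trapezoid, 1 panel, h=2.2000): -0.62836
I_{1,0} (trapezoid, 2 panels, h=1.1000): 0.00036
I_{2,0} (trapezoid, 4 panels, h=0.5500): -0.00743
I_{1,1} = 0.00036 + (0.00036 − (-0.62836))/3 = 0.20993
I_{2,1} = -0.00743 + (-0.00743 − 0.00036)/3 = -0.01003
I_{2,2} = -0.01003 + (-0.01003 − 0.20993)/15 = -0.02469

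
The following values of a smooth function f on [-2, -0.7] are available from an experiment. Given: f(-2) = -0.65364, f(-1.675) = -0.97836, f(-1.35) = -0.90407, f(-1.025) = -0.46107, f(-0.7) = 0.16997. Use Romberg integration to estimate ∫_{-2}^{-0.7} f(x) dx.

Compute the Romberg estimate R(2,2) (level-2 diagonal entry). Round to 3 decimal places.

R(0,0) (trapezoid, 1 panel, h=1.3000): -0.31439
R(1,0) (trapezoid, 2 panels, h=0.6500): -0.74484
R(2,0) (trapezoid, 4 panels, h=0.3250): -0.84023
R(1,1) = -0.74484 + (-0.74484 − (-0.31439))/3 = -0.88832
R(2,1) = -0.84023 + (-0.84023 − (-0.74484))/3 = -0.87203
R(2,2) = -0.87203 + (-0.87203 − (-0.88832))/15 = -0.87094

-0.871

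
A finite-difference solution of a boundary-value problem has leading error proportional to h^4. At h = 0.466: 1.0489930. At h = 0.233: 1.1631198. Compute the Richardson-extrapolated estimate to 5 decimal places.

The leading error scales as h^4; refining by a factor of 2 reduces it by 2^4 = 16.
Extrapolated value = (16·A(h/2) − A(h)) / (16 − 1)
= (16·1.1631198 − 1.0489930) / 15
= 17.5609238 / 15 = 1.1707283

1.17073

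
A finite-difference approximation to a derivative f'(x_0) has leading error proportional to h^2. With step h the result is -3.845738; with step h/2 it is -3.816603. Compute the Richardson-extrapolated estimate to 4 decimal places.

The leading error scales as h^2; refining by a factor of 2 reduces it by 2^2 = 4.
Extrapolated value = (4·A(h/2) − A(h)) / (4 − 1)
= (4·(-3.816603) − (-3.845738)) / 3
= -11.420674 / 3 = -3.806891

-3.8069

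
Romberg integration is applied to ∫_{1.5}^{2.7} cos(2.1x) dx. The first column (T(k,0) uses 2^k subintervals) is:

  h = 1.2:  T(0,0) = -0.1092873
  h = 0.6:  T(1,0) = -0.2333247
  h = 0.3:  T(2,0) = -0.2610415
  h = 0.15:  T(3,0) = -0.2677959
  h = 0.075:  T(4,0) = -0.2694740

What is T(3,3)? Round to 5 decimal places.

-0.27003

T(1,1) = -0.2333247 + (-0.2333247 − (-0.1092873))/3 = -0.2746705
T(2,1) = -0.2610415 + (-0.2610415 − (-0.2333247))/3 = -0.2702804
T(3,1) = (4·(-0.2677959) − (-0.2610415)) / 3 = -0.2700474
T(2,2) = (16·(-0.2702804) − (-0.2746705)) / 15 = -0.2699877
T(3,2) = (16·(-0.2700474) − (-0.2702804)) / 15 = -0.2700319
T(3,3) = (64·(-0.2700319) − (-0.2699877)) / 63 = -0.2700326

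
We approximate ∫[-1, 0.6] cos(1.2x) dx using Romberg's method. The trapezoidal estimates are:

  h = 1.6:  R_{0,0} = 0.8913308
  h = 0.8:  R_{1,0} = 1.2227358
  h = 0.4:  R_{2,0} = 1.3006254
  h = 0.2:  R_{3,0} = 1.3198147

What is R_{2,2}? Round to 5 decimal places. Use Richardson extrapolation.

1.32615

Richardson extrapolation on the trapezoidal column (denominator 4−1=3):
R_{1,1} = 1.2227358 + (1.2227358 − 0.8913308)/3 = 1.3332041
R_{2,1} = 1.3006254 + (1.3006254 − 1.2227358)/3 = 1.3265886
R_{2,2} = 1.3265886 + (1.3265886 − 1.3332041)/15 = 1.3261476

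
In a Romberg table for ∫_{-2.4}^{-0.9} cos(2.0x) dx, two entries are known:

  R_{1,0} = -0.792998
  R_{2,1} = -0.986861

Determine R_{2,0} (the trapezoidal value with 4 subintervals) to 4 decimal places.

From R_{2,1} = (4·R_{2,0} − R_{1,0})/3, solve for R_{2,0}:
4·R_{2,0} = 3·(-0.986861) + (-0.792998) = -3.753581
R_{2,0} = -0.938395

-0.9384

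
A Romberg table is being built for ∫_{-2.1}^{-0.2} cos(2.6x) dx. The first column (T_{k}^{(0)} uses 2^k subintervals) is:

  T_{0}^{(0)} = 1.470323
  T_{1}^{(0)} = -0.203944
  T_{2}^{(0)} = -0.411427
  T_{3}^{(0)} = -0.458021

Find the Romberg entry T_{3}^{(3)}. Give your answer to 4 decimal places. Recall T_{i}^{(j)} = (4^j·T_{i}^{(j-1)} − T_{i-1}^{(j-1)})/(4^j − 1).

T_{1}^{(1)} = -0.203944 + (-0.203944 − 1.470323)/3 = -0.762033
T_{2}^{(1)} = (4·(-0.411427) − (-0.203944)) / 3 = -0.480588
T_{3}^{(1)} = (4·(-0.458021) − (-0.411427)) / 3 = -0.473552
T_{2}^{(2)} = (16·(-0.480588) − (-0.762033)) / 15 = -0.461825
T_{3}^{(2)} = -0.473552 + (-0.473552 − (-0.480588))/15 = -0.473083
T_{3}^{(3)} = -0.473083 + (-0.473083 − (-0.461825))/63 = -0.473262

-0.4733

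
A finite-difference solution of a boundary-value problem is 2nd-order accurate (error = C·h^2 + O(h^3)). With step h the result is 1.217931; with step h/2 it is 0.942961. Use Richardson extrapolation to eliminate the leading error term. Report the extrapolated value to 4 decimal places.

0.8513

The leading error scales as h^2; refining by a factor of 2 reduces it by 2^2 = 4.
Extrapolated value = (4·A(h/2) − A(h)) / (4 − 1)
= (4·0.942961 − 1.217931) / 3
= 2.553913 / 3 = 0.851304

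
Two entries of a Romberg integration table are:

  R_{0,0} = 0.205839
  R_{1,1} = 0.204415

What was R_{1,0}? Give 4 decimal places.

0.2048

From R_{1,1} = (4·R_{1,0} − R_{0,0})/3, solve for R_{1,0}:
4·R_{1,0} = 3·0.204415 + 0.205839 = 0.819084
R_{1,0} = 0.204771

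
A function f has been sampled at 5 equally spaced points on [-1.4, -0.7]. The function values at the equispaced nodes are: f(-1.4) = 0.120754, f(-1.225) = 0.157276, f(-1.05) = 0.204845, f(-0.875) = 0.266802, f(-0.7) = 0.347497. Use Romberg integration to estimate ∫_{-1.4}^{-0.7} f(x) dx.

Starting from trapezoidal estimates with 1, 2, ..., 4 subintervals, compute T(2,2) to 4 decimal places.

0.1502

T(0,0) (trapezoid, 1 panel, h=0.7000): 0.163888
T(1,0) (trapezoid, 2 panels, h=0.3500): 0.153640
T(2,0) (trapezoid, 4 panels, h=0.1750): 0.151033
T(1,1) = 0.153640 + (0.153640 − 0.163888)/3 = 0.150224
T(2,1) = 0.151033 + (0.151033 − 0.153640)/3 = 0.150164
T(2,2) = 0.150164 + (0.150164 − 0.150224)/15 = 0.150160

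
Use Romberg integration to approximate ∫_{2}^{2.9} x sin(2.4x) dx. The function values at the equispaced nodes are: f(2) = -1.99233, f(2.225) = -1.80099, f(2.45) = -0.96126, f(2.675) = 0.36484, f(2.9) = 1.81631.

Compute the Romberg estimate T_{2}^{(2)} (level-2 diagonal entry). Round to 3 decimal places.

T_{0}^{(0)} (trapezoid, 1 panel, h=0.9000): -0.07921
T_{1}^{(0)} (trapezoid, 2 panels, h=0.4500): -0.47217
T_{2}^{(0)} (trapezoid, 4 panels, h=0.2250): -0.55922
T_{1}^{(1)} = -0.47217 + (-0.47217 − (-0.07921))/3 = -0.60316
T_{2}^{(1)} = -0.55922 + (-0.55922 − (-0.47217))/3 = -0.58824
T_{2}^{(2)} = -0.58824 + (-0.58824 − (-0.60316))/15 = -0.58725

-0.587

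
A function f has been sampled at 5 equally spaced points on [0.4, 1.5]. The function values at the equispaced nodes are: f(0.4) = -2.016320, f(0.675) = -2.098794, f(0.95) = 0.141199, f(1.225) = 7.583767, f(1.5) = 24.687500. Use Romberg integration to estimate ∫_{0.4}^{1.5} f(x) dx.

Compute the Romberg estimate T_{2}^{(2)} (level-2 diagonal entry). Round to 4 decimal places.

T_{0}^{(0)} (trapezoid, 1 panel, h=1.1000): 12.469149
T_{1}^{(0)} (trapezoid, 2 panels, h=0.5500): 6.312234
T_{2}^{(0)} (trapezoid, 4 panels, h=0.2750): 4.664485
T_{1}^{(1)} = 6.312234 + (6.312234 − 12.469149)/3 = 4.259929
T_{2}^{(1)} = 4.664485 + (4.664485 − 6.312234)/3 = 4.115235
T_{2}^{(2)} = 4.115235 + (4.115235 − 4.259929)/15 = 4.105589

4.1056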